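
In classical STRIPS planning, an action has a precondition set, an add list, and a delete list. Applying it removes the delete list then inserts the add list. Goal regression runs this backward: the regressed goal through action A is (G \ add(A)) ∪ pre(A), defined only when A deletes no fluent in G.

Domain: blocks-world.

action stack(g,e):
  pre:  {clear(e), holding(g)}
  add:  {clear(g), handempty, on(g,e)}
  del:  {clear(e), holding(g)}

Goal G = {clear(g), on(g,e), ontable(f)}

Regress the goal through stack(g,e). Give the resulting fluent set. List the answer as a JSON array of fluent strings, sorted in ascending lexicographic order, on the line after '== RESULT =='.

Compute (G \ add) ∪ pre:
  G ∩ del = {}  (empty — regression defined)
  G \ add = {clear(g), on(g,e), ontable(f)} \ {clear(g), handempty, on(g,e)} = {ontable(f)}
  ∪ pre   = {ontable(f)} ∪ {clear(e), holding(g)}
          = {clear(e), holding(g), ontable(f)}

== RESULT ==
["clear(e)", "holding(g)", "ontable(f)"]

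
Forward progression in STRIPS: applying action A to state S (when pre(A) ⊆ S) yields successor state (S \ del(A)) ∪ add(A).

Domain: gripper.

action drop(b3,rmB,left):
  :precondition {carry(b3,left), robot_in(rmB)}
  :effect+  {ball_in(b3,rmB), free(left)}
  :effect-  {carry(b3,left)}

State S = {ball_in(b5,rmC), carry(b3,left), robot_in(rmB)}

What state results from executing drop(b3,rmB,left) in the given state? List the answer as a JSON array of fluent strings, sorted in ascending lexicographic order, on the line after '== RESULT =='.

Progress:
  pre ⊆ S: {carry(b3,left), robot_in(rmB)} ⊆ S  — applicable
  S \ del = {ball_in(b5,rmC), robot_in(rmB)}
  ∪ add   = {ball_in(b3,rmB), ball_in(b5,rmC), free(left), robot_in(rmB)}

== RESULT ==
["ball_in(b3,rmB)", "ball_in(b5,rmC)", "free(left)", "robot_in(rmB)"]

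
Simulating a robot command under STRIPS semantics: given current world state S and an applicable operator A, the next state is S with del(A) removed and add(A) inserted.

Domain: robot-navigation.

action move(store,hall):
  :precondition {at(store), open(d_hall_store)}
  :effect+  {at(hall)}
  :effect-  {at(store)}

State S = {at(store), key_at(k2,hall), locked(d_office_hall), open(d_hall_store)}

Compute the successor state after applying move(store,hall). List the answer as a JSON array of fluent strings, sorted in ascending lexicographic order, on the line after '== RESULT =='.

Compute (S \ del) ∪ add:
  pre ⊆ S: {at(store), open(d_hall_store)} ⊆ S  — applicable
  S \ del = {key_at(k2,hall), locked(d_office_hall), open(d_hall_store)}
  ∪ add   = {at(hall), key_at(k2,hall), locked(d_office_hall), open(d_hall_store)}

== RESULT ==
["at(hall)", "key_at(k2,hall)", "locked(d_office_hall)", "open(d_hall_store)"]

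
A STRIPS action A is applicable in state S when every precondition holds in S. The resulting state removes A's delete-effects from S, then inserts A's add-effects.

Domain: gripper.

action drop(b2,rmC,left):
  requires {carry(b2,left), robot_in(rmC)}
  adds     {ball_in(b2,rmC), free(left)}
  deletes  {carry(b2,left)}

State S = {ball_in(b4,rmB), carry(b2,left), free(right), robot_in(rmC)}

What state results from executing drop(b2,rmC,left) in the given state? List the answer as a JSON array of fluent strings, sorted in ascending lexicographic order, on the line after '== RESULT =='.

Compute (S \ del) ∪ add:
  pre ⊆ S: {carry(b2,left), robot_in(rmC)} ⊆ S  — applicable
  S \ del = {ball_in(b4,rmB), free(right), robot_in(rmC)}
  ∪ add   = {ball_in(b2,rmC), ball_in(b4,rmB), free(left), free(right), robot_in(rmC)}

== RESULT ==
["ball_in(b2,rmC)", "ball_in(b4,rmB)", "free(left)", "free(right)", "robot_in(rmC)"]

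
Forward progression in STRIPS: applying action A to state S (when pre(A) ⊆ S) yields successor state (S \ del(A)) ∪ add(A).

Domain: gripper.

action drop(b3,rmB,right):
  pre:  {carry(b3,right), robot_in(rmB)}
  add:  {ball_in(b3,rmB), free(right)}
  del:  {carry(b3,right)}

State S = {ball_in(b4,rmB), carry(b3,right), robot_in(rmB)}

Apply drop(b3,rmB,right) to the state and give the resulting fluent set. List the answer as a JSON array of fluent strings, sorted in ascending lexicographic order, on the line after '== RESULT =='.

Compute (S \ del) ∪ add:
  pre ⊆ S: {carry(b3,right), robot_in(rmB)} ⊆ S  — applicable
  S \ del = {ball_in(b4,rmB), robot_in(rmB)}
  ∪ add   = {ball_in(b3,rmB), ball_in(b4,rmB), free(right), robot_in(rmB)}

== RESULT ==
["ball_in(b3,rmB)", "ball_in(b4,rmB)", "free(right)", "robot_in(rmB)"]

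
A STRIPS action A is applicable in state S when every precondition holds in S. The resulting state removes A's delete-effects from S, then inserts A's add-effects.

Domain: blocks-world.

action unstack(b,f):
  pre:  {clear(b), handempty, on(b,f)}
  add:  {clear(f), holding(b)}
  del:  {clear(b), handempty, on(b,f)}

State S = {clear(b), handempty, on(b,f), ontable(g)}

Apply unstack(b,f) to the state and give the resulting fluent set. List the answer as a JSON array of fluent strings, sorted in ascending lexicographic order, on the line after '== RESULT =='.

Progress:
  pre ⊆ S: {clear(b), handempty, on(b,f)} ⊆ S  — applicable
  S \ del = {ontable(g)}
  ∪ add   = {clear(f), holding(b), ontable(g)}

== RESULT ==
["clear(f)", "holding(b)", "ontable(g)"]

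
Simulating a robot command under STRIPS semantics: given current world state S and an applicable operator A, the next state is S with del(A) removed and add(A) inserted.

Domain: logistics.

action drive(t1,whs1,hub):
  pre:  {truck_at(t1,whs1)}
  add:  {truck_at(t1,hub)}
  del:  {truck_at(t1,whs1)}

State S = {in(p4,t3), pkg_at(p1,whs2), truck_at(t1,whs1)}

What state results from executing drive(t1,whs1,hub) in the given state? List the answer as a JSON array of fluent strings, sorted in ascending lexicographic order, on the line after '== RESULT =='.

Compute (S \ del) ∪ add:
  pre ⊆ S: {truck_at(t1,whs1)} ⊆ S  — applicable
  S \ del = {in(p4,t3), pkg_at(p1,whs2)}
  ∪ add   = {in(p4,t3), pkg_at(p1,whs2), truck_at(t1,hub)}

== RESULT ==
["in(p4,t3)", "pkg_at(p1,whs2)", "truck_at(t1,hub)"]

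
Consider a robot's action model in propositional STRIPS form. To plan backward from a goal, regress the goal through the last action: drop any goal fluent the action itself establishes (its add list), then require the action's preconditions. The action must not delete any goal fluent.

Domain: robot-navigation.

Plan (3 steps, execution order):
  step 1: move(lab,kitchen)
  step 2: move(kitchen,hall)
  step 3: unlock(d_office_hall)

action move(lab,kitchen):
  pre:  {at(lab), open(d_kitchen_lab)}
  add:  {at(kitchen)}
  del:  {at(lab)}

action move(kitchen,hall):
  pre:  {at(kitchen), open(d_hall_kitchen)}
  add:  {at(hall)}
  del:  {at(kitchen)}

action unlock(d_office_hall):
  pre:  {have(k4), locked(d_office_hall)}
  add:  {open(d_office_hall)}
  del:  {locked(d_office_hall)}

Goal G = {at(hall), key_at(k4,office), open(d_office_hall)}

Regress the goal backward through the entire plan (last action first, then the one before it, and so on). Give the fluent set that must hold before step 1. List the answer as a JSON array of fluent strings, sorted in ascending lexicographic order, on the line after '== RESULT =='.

Regress step by step:
  through step 3 (unlock(d_office_hall)): drop {open(d_office_hall)}, keep {at(hall), key_at(k4,office)}, require {have(k4), locked(d_office_hall)}
    → {at(hall), have(k4), key_at(k4,office), locked(d_office_hall)}
  through step 2 (move(kitchen,hall)): drop {at(hall)}, keep {have(k4), key_at(k4,office), locked(d_office_hall)}, require {at(kitchen), open(d_hall_kitchen)}
    → {at(kitchen), have(k4), key_at(k4,office), locked(d_office_hall), open(d_hall_kitchen)}
  through step 1 (move(lab,kitchen)): drop {at(kitchen)}, keep {have(k4), key_at(k4,office), locked(d_office_hall), open(d_hall_kitchen)}, require {at(lab), open(d_kitchen_lab)}
    → {at(lab), have(k4), key_at(k4,office), locked(d_office_hall), open(d_hall_kitchen), open(d_kitchen_lab)}

== RESULT ==
["at(lab)", "have(k4)", "key_at(k4,office)", "locked(d_office_hall)", "open(d_hall_kitchen)", "open(d_kitchen_lab)"]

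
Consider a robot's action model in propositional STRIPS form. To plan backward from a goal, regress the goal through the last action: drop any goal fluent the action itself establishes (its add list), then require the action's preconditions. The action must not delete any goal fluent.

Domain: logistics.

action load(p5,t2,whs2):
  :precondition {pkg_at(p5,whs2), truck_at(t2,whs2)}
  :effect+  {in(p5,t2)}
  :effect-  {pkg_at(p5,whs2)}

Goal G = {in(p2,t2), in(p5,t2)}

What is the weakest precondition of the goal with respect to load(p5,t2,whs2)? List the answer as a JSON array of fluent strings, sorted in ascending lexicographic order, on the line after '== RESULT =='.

Compute (G \ add) ∪ pre:
  G ∩ del = {}  (empty — regression defined)
  G \ add = {in(p2,t2), in(p5,t2)} \ {in(p5,t2)} = {in(p2,t2)}
  ∪ pre   = {in(p2,t2)} ∪ {pkg_at(p5,whs2), truck_at(t2,whs2)}
          = {in(p2,t2), pkg_at(p5,whs2), truck_at(t2,whs2)}

== RESULT ==
["in(p2,t2)", "pkg_at(p5,whs2)", "truck_at(t2,whs2)"]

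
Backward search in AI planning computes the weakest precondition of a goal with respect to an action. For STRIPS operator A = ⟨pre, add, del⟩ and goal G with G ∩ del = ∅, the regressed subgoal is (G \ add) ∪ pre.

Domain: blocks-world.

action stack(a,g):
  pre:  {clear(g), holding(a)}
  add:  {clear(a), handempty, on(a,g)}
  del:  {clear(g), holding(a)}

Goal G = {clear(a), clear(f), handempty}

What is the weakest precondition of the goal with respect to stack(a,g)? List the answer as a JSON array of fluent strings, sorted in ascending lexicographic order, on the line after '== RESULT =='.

Compute (G \ add) ∪ pre:
  G ∩ del = {}  (empty — regression defined)
  G \ add = {clear(a), clear(f), handempty} \ {clear(a), handempty, on(a,g)} = {clear(f)}
  ∪ pre   = {clear(f)} ∪ {clear(g), holding(a)}
          = {clear(f), clear(g), holding(a)}

== RESULT ==
["clear(f)", "clear(g)", "holding(a)"]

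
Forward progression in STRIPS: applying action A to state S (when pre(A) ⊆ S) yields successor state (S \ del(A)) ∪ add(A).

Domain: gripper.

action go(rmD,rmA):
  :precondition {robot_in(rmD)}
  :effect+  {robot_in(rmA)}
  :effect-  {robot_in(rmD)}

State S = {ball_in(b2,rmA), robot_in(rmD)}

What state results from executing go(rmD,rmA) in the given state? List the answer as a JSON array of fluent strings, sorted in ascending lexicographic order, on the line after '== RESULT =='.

Progress:
  pre ⊆ S: {robot_in(rmD)} ⊆ S  — applicable
  S \ del = {ball_in(b2,rmA)}
  ∪ add   = {ball_in(b2,rmA), robot_in(rmA)}

== RESULT ==
["ball_in(b2,rmA)", "robot_in(rmA)"]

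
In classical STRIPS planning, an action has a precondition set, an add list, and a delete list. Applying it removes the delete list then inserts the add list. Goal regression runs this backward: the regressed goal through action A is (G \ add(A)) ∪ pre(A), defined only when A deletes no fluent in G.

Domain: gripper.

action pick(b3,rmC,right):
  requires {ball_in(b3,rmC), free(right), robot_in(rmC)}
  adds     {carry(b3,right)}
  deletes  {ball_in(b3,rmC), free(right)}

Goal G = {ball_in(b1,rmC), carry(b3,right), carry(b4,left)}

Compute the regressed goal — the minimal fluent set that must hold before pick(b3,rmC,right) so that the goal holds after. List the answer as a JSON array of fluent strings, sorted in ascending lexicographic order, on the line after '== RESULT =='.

Regress:
  G ∩ del = {}  (empty — regression defined)
  G \ add = {ball_in(b1,rmC), carry(b3,right), carry(b4,left)} \ {carry(b3,right)} = {ball_in(b1,rmC), carry(b4,left)}
  ∪ pre   = {ball_in(b1,rmC), carry(b4,left)} ∪ {ball_in(b3,rmC), free(right), robot_in(rmC)}
          = {ball_in(b1,rmC), ball_in(b3,rmC), carry(b4,left), free(right), robot_in(rmC)}

== RESULT ==
["ball_in(b1,rmC)", "ball_in(b3,rmC)", "carry(b4,left)", "free(right)", "robot_in(rmC)"]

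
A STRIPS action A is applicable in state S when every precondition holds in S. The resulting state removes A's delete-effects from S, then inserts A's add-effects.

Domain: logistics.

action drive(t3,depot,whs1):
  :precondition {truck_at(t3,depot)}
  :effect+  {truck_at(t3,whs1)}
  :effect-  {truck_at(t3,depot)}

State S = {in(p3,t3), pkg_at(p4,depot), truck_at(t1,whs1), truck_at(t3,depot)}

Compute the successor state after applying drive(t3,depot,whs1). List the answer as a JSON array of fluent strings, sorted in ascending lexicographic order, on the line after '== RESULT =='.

Compute (S \ del) ∪ add:
  pre ⊆ S: {truck_at(t3,depot)} ⊆ S  — applicable
  S \ del = {in(p3,t3), pkg_at(p4,depot), truck_at(t1,whs1)}
  ∪ add   = {in(p3,t3), pkg_at(p4,depot), truck_at(t1,whs1), truck_at(t3,whs1)}

== RESULT ==
["in(p3,t3)", "pkg_at(p4,depot)", "truck_at(t1,whs1)", "truck_at(t3,whs1)"]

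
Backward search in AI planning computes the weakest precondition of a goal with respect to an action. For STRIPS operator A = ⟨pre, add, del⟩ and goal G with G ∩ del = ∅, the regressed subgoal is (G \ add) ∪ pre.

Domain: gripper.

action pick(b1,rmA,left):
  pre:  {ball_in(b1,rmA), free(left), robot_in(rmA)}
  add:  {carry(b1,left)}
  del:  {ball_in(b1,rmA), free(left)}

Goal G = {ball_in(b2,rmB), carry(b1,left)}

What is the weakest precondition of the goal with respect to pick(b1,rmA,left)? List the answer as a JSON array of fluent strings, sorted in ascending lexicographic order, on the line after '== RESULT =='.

Regress:
  G ∩ del = {}  (empty — regression defined)
  G \ add = {ball_in(b2,rmB), carry(b1,left)} \ {carry(b1,left)} = {ball_in(b2,rmB)}
  ∪ pre   = {ball_in(b2,rmB)} ∪ {ball_in(b1,rmA), free(left), robot_in(rmA)}
          = {ball_in(b1,rmA), ball_in(b2,rmB), free(left), robot_in(rmA)}

== RESULT ==
["ball_in(b1,rmA)", "ball_in(b2,rmB)", "free(left)", "robot_in(rmA)"]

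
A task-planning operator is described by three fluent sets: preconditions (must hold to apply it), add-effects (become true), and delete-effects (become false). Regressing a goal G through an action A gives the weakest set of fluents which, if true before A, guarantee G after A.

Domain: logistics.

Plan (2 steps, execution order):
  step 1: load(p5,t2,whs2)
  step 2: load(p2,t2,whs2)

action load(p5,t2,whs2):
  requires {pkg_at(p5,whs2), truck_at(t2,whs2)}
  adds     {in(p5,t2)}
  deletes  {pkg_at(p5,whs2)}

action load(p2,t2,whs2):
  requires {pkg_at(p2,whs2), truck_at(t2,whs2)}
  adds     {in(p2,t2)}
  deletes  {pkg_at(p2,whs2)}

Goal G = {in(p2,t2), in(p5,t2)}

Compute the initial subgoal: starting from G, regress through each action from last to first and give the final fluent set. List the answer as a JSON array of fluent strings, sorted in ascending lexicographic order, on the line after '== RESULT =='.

Work backward from the goal:
  through step 2 (load(p2,t2,whs2)): drop {in(p2,t2)}, keep {in(p5,t2)}, require {pkg_at(p2,whs2), truck_at(t2,whs2)}
    → {in(p5,t2), pkg_at(p2,whs2), truck_at(t2,whs2)}
  through step 1 (load(p5,t2,whs2)): drop {in(p5,t2)}, keep {pkg_at(p2,whs2), truck_at(t2,whs2)}, require {pkg_at(p5,whs2), truck_at(t2,whs2)}
    → {pkg_at(p2,whs2), pkg_at(p5,whs2), truck_at(t2,whs2)}

== RESULT ==
["pkg_at(p2,whs2)", "pkg_at(p5,whs2)", "truck_at(t2,whs2)"]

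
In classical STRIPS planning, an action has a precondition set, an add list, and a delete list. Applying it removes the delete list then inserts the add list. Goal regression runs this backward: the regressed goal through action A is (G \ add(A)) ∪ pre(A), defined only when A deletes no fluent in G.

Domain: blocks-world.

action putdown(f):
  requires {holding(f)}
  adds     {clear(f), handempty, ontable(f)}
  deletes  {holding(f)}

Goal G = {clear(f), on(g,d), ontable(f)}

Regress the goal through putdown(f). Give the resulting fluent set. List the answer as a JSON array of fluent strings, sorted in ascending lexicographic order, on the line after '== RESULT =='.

Regress:
  G ∩ del = {}  (empty — regression defined)
  G \ add = {clear(f), on(g,d), ontable(f)} \ {clear(f), handempty, ontable(f)} = {on(g,d)}
  ∪ pre   = {on(g,d)} ∪ {holding(f)}
          = {holding(f), on(g,d)}

== RESULT ==
["holding(f)", "on(g,d)"]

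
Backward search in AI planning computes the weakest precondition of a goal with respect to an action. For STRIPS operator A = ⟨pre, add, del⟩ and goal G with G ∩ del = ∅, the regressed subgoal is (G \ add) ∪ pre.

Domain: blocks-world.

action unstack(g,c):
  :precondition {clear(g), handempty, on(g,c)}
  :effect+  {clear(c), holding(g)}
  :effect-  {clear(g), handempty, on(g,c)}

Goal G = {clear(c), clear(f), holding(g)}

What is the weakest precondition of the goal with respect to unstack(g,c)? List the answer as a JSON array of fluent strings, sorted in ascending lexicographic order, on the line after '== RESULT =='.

Regress:
  G ∩ del = {}  (empty — regression defined)
  G \ add = {clear(c), clear(f), holding(g)} \ {clear(c), holding(g)} = {clear(f)}
  ∪ pre   = {clear(f)} ∪ {clear(g), handempty, on(g,c)}
          = {clear(f), clear(g), handempty, on(g,c)}

== RESULT ==
["clear(f)", "clear(g)", "handempty", "on(g,c)"]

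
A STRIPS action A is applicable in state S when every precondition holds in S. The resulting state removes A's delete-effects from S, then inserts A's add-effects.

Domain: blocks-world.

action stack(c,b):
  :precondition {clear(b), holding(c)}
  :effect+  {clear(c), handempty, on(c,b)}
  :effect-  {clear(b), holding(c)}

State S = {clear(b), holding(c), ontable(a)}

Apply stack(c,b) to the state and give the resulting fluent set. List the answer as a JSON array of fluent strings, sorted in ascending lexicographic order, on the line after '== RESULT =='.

Compute (S \ del) ∪ add:
  pre ⊆ S: {clear(b), holding(c)} ⊆ S  — applicable
  S \ del = {ontable(a)}
  ∪ add   = {clear(c), handempty, on(c,b), ontable(a)}

== RESULT ==
["clear(c)", "handempty", "on(c,b)", "ontable(a)"]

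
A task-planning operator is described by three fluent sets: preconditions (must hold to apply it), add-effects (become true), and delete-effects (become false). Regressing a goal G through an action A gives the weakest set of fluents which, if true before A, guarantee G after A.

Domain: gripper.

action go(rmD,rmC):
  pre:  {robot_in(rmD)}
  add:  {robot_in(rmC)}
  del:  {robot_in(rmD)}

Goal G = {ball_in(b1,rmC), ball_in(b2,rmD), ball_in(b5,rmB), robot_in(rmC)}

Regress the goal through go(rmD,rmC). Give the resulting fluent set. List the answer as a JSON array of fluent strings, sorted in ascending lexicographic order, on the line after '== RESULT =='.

Regress:
  G ∩ del = {}  (empty — regression defined)
  G \ add = {ball_in(b1,rmC), ball_in(b2,rmD), ball_in(b5,rmB), robot_in(rmC)} \ {robot_in(rmC)} = {ball_in(b1,rmC), ball_in(b2,rmD), ball_in(b5,rmB)}
  ∪ pre   = {ball_in(b1,rmC), ball_in(b2,rmD), ball_in(b5,rmB)} ∪ {robot_in(rmD)}
          = {ball_in(b1,rmC), ball_in(b2,rmD), ball_in(b5,rmB), robot_in(rmD)}

== RESULT ==
["ball_in(b1,rmC)", "ball_in(b2,rmD)", "ball_in(b5,rmB)", "robot_in(rmD)"]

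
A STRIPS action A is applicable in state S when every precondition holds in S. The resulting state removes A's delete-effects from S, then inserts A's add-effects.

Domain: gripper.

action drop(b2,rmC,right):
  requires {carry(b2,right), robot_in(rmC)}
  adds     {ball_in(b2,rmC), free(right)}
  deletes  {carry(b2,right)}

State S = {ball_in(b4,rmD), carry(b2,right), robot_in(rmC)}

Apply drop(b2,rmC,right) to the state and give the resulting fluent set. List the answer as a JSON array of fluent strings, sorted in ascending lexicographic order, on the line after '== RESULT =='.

Compute (S \ del) ∪ add:
  pre ⊆ S: {carry(b2,right), robot_in(rmC)} ⊆ S  — applicable
  S \ del = {ball_in(b4,rmD), robot_in(rmC)}
  ∪ add   = {ball_in(b2,rmC), ball_in(b4,rmD), free(right), robot_in(rmC)}

== RESULT ==
["ball_in(b2,rmC)", "ball_in(b4,rmD)", "free(right)", "robot_in(rmC)"]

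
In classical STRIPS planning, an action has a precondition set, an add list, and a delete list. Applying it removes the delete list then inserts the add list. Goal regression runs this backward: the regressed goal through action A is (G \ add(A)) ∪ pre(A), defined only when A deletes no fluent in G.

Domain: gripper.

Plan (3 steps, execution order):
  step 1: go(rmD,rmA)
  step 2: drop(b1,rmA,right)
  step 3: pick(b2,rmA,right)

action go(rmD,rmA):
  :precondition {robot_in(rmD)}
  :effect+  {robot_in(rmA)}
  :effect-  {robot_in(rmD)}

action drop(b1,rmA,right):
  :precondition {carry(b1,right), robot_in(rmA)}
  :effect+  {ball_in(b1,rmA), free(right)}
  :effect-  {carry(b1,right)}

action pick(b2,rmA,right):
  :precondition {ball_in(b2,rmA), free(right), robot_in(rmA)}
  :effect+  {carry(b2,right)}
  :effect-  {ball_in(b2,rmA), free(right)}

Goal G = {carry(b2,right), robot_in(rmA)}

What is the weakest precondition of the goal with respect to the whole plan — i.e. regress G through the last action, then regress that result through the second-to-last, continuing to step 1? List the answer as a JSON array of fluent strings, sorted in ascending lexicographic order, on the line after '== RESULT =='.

Regress step by step:
  through step 3 (pick(b2,rmA,right)): drop {carry(b2,right)}, keep {robot_in(rmA)}, require {ball_in(b2,rmA), free(right), robot_in(rmA)}
    → {ball_in(b2,rmA), free(right), robot_in(rmA)}
  through step 2 (drop(b1,rmA,right)): drop {free(right)}, keep {ball_in(b2,rmA), robot_in(rmA)}, require {carry(b1,right), robot_in(rmA)}
    → {ball_in(b2,rmA), carry(b1,right), robot_in(rmA)}
  through step 1 (go(rmD,rmA)): drop {robot_in(rmA)}, keep {ball_in(b2,rmA), carry(b1,right)}, require {robot_in(rmD)}
    → {ball_in(b2,rmA), carry(b1,right), robot_in(rmD)}

== RESULT ==
["ball_in(b2,rmA)", "carry(b1,right)", "robot_in(rmD)"]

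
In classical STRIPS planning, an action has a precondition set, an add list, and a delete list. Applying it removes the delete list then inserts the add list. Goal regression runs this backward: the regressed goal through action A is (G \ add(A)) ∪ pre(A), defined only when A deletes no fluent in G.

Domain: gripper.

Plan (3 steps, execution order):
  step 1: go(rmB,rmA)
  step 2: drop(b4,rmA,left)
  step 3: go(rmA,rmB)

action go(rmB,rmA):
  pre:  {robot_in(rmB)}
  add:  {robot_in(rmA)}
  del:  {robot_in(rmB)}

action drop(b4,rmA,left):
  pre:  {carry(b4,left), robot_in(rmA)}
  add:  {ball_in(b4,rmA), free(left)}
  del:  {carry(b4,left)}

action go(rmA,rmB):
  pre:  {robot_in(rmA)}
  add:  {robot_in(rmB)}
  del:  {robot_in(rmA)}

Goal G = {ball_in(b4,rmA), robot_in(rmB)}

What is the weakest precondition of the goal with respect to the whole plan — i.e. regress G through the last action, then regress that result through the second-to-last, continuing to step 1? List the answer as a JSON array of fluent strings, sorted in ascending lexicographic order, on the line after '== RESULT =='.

Regress step by step:
  through step 3 (go(rmA,rmB)): drop {robot_in(rmB)}, keep {ball_in(b4,rmA)}, require {robot_in(rmA)}
    → {ball_in(b4,rmA), robot_in(rmA)}
  through step 2 (drop(b4,rmA,left)): drop {ball_in(b4,rmA)}, keep {robot_in(rmA)}, require {carry(b4,left), robot_in(rmA)}
    → {carry(b4,left), robot_in(rmA)}
  through step 1 (go(rmB,rmA)): drop {robot_in(rmA)}, keep {carry(b4,left)}, require {robot_in(rmB)}
    → {carry(b4,left), robot_in(rmB)}

== RESULT ==
["carry(b4,left)", "robot_in(rmB)"]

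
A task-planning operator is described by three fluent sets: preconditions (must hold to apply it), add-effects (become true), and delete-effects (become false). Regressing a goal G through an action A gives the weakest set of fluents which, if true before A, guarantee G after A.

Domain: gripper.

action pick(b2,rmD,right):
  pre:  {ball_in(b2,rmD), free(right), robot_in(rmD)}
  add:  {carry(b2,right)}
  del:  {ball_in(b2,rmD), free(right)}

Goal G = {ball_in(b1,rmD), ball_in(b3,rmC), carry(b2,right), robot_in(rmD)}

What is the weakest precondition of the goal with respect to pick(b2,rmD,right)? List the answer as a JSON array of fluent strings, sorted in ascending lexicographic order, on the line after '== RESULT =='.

Regress:
  G ∩ del = {}  (empty — regression defined)
  G \ add = {ball_in(b1,rmD), ball_in(b3,rmC), carry(b2,right), robot_in(rmD)} \ {carry(b2,right)} = {ball_in(b1,rmD), ball_in(b3,rmC), robot_in(rmD)}
  ∪ pre   = {ball_in(b1,rmD), ball_in(b3,rmC), robot_in(rmD)} ∪ {ball_in(b2,rmD), free(right), robot_in(rmD)}
          = {ball_in(b1,rmD), ball_in(b2,rmD), ball_in(b3,rmC), free(right), robot_in(rmD)}

== RESULT ==
["ball_in(b1,rmD)", "ball_in(b2,rmD)", "ball_in(b3,rmC)", "free(right)", "robot_in(rmD)"]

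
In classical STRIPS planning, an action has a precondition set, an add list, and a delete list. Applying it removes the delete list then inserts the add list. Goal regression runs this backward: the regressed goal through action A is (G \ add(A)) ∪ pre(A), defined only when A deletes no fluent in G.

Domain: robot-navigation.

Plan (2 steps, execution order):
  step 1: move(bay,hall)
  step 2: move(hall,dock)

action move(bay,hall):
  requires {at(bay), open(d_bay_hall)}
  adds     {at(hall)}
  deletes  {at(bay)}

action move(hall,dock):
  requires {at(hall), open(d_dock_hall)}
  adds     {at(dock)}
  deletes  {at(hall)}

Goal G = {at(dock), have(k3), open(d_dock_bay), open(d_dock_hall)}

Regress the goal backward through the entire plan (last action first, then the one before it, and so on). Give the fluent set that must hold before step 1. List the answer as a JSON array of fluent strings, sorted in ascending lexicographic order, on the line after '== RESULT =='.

Regress step by step:
  through step 2 (move(hall,dock)): drop {at(dock)}, keep {have(k3), open(d_dock_bay), open(d_dock_hall)}, require {at(hall), open(d_dock_hall)}
    → {at(hall), have(k3), open(d_dock_bay), open(d_dock_hall)}
  through step 1 (move(bay,hall)): drop {at(hall)}, keep {have(k3), open(d_dock_bay), open(d_dock_hall)}, require {at(bay), open(d_bay_hall)}
    → {at(bay), have(k3), open(d_bay_hall), open(d_dock_bay), open(d_dock_hall)}

== RESULT ==
["at(bay)", "have(k3)", "open(d_bay_hall)", "open(d_dock_bay)", "open(d_dock_hall)"]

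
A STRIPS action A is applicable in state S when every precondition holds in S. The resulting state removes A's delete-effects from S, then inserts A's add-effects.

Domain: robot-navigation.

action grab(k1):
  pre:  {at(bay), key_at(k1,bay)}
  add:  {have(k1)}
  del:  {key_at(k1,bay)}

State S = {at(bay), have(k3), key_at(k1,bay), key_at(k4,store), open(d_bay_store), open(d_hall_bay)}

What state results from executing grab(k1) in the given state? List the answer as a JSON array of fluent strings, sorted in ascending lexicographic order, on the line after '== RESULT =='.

Compute (S \ del) ∪ add:
  pre ⊆ S: {at(bay), key_at(k1,bay)} ⊆ S  — applicable
  S \ del = {at(bay), have(k3), key_at(k4,store), open(d_bay_store), open(d_hall_bay)}
  ∪ add   = {at(bay), have(k1), have(k3), key_at(k4,store), open(d_bay_store), open(d_hall_bay)}

== RESULT ==
["at(bay)", "have(k1)", "have(k3)", "key_at(k4,store)", "open(d_bay_store)", "open(d_hall_bay)"]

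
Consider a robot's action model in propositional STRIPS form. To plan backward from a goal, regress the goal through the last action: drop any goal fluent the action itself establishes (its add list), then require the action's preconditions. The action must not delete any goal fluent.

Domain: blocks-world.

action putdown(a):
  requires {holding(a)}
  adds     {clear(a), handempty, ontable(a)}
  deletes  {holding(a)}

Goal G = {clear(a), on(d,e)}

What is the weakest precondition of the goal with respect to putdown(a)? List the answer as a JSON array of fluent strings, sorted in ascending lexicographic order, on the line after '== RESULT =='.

Compute (G \ add) ∪ pre:
  G ∩ del = {}  (empty — regression defined)
  G \ add = {clear(a), on(d,e)} \ {clear(a), handempty, ontable(a)} = {on(d,e)}
  ∪ pre   = {on(d,e)} ∪ {holding(a)}
          = {holding(a), on(d,e)}

== RESULT ==
["holding(a)", "on(d,e)"]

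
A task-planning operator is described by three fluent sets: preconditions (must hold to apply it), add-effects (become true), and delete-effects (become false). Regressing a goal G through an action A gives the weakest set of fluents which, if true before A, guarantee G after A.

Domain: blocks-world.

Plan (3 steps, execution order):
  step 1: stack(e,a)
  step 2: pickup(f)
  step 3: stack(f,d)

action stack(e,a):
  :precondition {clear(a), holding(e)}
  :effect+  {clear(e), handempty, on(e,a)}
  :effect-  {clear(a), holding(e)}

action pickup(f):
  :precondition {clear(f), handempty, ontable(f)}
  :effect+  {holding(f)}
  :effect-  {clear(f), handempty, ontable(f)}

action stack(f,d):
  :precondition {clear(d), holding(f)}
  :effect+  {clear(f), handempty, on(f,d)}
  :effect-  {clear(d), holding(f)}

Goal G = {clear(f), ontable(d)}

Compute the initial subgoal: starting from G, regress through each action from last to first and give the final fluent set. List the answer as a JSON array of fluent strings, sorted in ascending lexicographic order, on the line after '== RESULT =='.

Work backward from the goal:
  through step 3 (stack(f,d)): drop {clear(f)}, keep {ontable(d)}, require {clear(d), holding(f)}
    → {clear(d), holding(f), ontable(d)}
  through step 2 (pickup(f)): drop {holding(f)}, keep {clear(d), ontable(d)}, require {clear(f), handempty, ontable(f)}
    → {clear(d), clear(f), handempty, ontable(d), ontable(f)}
  through step 1 (stack(e,a)): drop {handempty}, keep {clear(d), clear(f), ontable(d), ontable(f)}, require {clear(a), holding(e)}
    → {clear(a), clear(d), clear(f), holding(e), ontable(d), ontable(f)}

== RESULT ==
["clear(a)", "clear(d)", "clear(f)", "holding(e)", "ontable(d)", "ontable(f)"]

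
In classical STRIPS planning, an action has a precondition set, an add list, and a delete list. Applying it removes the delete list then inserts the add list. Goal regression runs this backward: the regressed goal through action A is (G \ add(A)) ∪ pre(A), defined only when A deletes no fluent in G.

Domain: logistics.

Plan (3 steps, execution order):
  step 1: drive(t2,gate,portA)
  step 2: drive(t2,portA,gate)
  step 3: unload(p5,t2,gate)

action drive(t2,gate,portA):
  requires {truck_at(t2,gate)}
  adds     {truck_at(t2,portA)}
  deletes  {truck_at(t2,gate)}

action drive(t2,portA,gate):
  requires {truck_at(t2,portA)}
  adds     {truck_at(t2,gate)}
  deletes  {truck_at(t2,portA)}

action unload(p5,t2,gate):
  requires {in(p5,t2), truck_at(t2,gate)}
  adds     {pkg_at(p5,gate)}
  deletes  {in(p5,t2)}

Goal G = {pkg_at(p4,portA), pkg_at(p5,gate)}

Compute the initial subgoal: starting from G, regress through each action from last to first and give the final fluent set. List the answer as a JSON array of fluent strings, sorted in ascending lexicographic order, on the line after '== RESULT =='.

Regress step by step:
  through step 3 (unload(p5,t2,gate)): drop {pkg_at(p5,gate)}, keep {pkg_at(p4,portA)}, require {in(p5,t2), truck_at(t2,gate)}
    → {in(p5,t2), pkg_at(p4,portA), truck_at(t2,gate)}
  through step 2 (drive(t2,portA,gate)): drop {truck_at(t2,gate)}, keep {in(p5,t2), pkg_at(p4,portA)}, require {truck_at(t2,portA)}
    → {in(p5,t2), pkg_at(p4,portA), truck_at(t2,portA)}
  through step 1 (drive(t2,gate,portA)): drop {truck_at(t2,portA)}, keep {in(p5,t2), pkg_at(p4,portA)}, require {truck_at(t2,gate)}
    → {in(p5,t2), pkg_at(p4,portA), truck_at(t2,gate)}

== RESULT ==
["in(p5,t2)", "pkg_at(p4,portA)", "truck_at(t2,gate)"]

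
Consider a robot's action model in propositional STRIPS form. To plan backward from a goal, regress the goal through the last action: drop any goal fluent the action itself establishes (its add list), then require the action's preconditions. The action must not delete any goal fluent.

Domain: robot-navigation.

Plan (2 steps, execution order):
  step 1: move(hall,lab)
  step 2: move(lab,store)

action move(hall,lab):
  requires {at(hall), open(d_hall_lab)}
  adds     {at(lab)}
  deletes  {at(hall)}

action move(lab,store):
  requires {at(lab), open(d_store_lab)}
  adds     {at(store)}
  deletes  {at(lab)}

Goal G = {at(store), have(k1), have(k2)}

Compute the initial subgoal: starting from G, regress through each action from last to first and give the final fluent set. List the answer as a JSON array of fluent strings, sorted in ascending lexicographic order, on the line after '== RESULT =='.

Work backward from the goal:
  through step 2 (move(lab,store)): drop {at(store)}, keep {have(k1), have(k2)}, require {at(lab), open(d_store_lab)}
    → {at(lab), have(k1), have(k2), open(d_store_lab)}
  through step 1 (move(hall,lab)): drop {at(lab)}, keep {have(k1), have(k2), open(d_store_lab)}, require {at(hall), open(d_hall_lab)}
    → {at(hall), have(k1), have(k2), open(d_hall_lab), open(d_store_lab)}

== RESULT ==
["at(hall)", "have(k1)", "have(k2)", "open(d_hall_lab)", "open(d_store_lab)"]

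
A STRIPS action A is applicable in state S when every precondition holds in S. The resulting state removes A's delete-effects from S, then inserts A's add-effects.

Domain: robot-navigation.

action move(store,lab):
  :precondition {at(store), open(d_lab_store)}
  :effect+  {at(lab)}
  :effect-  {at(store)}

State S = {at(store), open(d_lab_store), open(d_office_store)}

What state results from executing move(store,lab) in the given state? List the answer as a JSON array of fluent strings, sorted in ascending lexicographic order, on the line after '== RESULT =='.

Compute (S \ del) ∪ add:
  pre ⊆ S: {at(store), open(d_lab_store)} ⊆ S  — applicable
  S \ del = {open(d_lab_store), open(d_office_store)}
  ∪ add   = {at(lab), open(d_lab_store), open(d_office_store)}

== RESULT ==
["at(lab)", "open(d_lab_store)", "open(d_office_store)"]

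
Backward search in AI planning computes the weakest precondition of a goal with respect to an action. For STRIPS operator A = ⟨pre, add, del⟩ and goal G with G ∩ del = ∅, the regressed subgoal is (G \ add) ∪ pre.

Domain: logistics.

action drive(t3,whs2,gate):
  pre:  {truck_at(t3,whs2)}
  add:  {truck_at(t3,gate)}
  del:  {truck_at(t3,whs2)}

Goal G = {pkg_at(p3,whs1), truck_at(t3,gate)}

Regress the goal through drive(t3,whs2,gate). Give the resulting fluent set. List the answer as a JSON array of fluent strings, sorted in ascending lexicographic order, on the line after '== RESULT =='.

Regress:
  G ∩ del = {}  (empty — regression defined)
  G \ add = {pkg_at(p3,whs1), truck_at(t3,gate)} \ {truck_at(t3,gate)} = {pkg_at(p3,whs1)}
  ∪ pre   = {pkg_at(p3,whs1)} ∪ {truck_at(t3,whs2)}
          = {pkg_at(p3,whs1), truck_at(t3,whs2)}

== RESULT ==
["pkg_at(p3,whs1)", "truck_at(t3,whs2)"]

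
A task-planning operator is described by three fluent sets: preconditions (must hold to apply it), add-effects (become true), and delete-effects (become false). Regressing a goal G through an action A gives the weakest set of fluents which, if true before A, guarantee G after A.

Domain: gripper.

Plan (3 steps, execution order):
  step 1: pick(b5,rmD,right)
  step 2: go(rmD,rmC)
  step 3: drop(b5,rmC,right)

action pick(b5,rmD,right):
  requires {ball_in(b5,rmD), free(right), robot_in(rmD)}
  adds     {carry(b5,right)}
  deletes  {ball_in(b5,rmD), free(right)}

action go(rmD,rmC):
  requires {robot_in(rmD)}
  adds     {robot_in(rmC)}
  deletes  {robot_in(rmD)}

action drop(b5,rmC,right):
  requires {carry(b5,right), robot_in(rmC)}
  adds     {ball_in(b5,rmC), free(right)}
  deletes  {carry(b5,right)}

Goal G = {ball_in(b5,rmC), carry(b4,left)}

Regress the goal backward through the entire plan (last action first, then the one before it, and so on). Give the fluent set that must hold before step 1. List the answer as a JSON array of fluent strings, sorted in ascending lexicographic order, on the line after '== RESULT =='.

Work backward from the goal:
  through step 3 (drop(b5,rmC,right)): drop {ball_in(b5,rmC)}, keep {carry(b4,left)}, require {carry(b5,right), robot_in(rmC)}
    → {carry(b4,left), carry(b5,right), robot_in(rmC)}
  through step 2 (go(rmD,rmC)): drop {robot_in(rmC)}, keep {carry(b4,left), carry(b5,right)}, require {robot_in(rmD)}
    → {carry(b4,left), carry(b5,right), robot_in(rmD)}
  through step 1 (pick(b5,rmD,right)): drop {carry(b5,right)}, keep {carry(b4,left), robot_in(rmD)}, require {ball_in(b5,rmD), free(right), robot_in(rmD)}
    → {ball_in(b5,rmD), carry(b4,left), free(right), robot_in(rmD)}

== RESULT ==
["ball_in(b5,rmD)", "carry(b4,left)", "free(right)", "robot_in(rmD)"]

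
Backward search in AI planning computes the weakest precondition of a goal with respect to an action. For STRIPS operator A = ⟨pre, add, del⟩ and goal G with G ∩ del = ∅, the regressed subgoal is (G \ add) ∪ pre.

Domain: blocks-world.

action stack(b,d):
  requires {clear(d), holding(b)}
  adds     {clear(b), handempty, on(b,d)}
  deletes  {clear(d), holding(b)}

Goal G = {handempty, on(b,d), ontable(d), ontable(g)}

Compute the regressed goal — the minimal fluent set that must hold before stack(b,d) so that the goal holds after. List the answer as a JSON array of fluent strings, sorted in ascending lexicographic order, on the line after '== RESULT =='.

Regress:
  G ∩ del = {}  (empty — regression defined)
  G \ add = {handempty, on(b,d), ontable(d), ontable(g)} \ {clear(b), handempty, on(b,d)} = {ontable(d), ontable(g)}
  ∪ pre   = {ontable(d), ontable(g)} ∪ {clear(d), holding(b)}
          = {clear(d), holding(b), ontable(d), ontable(g)}

== RESULT ==
["clear(d)", "holding(b)", "ontable(d)", "ontable(g)"]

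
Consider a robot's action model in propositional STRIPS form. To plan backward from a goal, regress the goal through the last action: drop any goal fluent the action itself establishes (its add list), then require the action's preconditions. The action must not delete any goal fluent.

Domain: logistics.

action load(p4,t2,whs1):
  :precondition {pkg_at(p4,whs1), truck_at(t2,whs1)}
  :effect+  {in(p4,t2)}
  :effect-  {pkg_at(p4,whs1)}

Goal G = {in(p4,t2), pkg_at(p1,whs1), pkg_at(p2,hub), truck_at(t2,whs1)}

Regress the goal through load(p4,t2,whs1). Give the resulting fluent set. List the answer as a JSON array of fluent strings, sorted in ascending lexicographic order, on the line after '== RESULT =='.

Regress:
  G ∩ del = {}  (empty — regression defined)
  G \ add = {in(p4,t2), pkg_at(p1,whs1), pkg_at(p2,hub), truck_at(t2,whs1)} \ {in(p4,t2)} = {pkg_at(p1,whs1), pkg_at(p2,hub), truck_at(t2,whs1)}
  ∪ pre   = {pkg_at(p1,whs1), pkg_at(p2,hub), truck_at(t2,whs1)} ∪ {pkg_at(p4,whs1), truck_at(t2,whs1)}
          = {pkg_at(p1,whs1), pkg_at(p2,hub), pkg_at(p4,whs1), truck_at(t2,whs1)}

== RESULT ==
["pkg_at(p1,whs1)", "pkg_at(p2,hub)", "pkg_at(p4,whs1)", "truck_at(t2,whs1)"]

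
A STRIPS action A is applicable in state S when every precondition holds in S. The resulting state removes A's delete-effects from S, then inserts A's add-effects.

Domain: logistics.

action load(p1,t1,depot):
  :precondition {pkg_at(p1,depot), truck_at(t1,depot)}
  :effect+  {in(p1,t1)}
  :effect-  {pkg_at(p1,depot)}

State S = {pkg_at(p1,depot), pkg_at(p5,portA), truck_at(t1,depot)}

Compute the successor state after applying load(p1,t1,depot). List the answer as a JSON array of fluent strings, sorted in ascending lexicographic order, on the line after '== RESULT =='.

Compute (S \ del) ∪ add:
  pre ⊆ S: {pkg_at(p1,depot), truck_at(t1,depot)} ⊆ S  — applicable
  S \ del = {pkg_at(p5,portA), truck_at(t1,depot)}
  ∪ add   = {in(p1,t1), pkg_at(p5,portA), truck_at(t1,depot)}

== RESULT ==
["in(p1,t1)", "pkg_at(p5,portA)", "truck_at(t1,depot)"]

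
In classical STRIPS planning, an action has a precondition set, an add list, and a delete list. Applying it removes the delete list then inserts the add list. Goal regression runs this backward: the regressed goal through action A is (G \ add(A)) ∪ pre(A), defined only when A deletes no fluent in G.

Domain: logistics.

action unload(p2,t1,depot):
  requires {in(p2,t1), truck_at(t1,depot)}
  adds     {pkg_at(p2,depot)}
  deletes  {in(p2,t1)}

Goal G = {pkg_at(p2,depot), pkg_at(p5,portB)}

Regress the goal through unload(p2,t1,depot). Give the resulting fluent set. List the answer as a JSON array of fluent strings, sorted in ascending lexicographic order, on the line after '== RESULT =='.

Regress:
  G ∩ del = {}  (empty — regression defined)
  G \ add = {pkg_at(p2,depot), pkg_at(p5,portB)} \ {pkg_at(p2,depot)} = {pkg_at(p5,portB)}
  ∪ pre   = {pkg_at(p5,portB)} ∪ {in(p2,t1), truck_at(t1,depot)}
          = {in(p2,t1), pkg_at(p5,portB), truck_at(t1,depot)}

== RESULT ==
["in(p2,t1)", "pkg_at(p5,portB)", "truck_at(t1,depot)"]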